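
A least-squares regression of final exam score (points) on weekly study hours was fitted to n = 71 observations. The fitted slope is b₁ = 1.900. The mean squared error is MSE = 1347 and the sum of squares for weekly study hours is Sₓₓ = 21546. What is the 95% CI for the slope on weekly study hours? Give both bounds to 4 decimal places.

(1.4012, 2.3988)

SE(b₁) = √(MSE/Sₓₓ) = √(1347/21546) = 0.250035.
df = n − 2 = 69.
t* = t_{0.025, 69} = 1.994945.
Margin = t* × SE = 1.994945 × 0.250035 = 0.498806.
CI: 1.900 ± 0.498806 → (1.4012, 2.3988).
With 95% confidence, each one-unit increase in weekly study hours is associated with a change of between 1.4012 and 2.3988 points in final exam score.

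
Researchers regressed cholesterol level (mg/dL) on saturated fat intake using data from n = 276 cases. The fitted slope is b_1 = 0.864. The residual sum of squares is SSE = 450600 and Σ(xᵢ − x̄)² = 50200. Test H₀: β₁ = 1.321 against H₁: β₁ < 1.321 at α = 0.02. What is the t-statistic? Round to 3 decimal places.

MSE = SSE/(n − 2) = 450600/274 = 1644.53.
SE(b_1) = √(MSE/Sₓₓ) = √(1644.53/50200) = 0.180996.
t = (0.864 − 1.321) / 0.180996 = -2.525.
df = n − 2 = 274.
One-sided p ≈ 0.0061, which is < 0.02, so reject H₀.
There is evidence that the true slope on saturated fat intake is below 1.321 mg/dL per unit.

t = -2.525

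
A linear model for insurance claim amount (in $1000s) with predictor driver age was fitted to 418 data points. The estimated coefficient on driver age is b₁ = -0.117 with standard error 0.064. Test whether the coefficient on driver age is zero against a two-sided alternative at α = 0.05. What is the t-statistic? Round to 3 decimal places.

t = -1.828

H₀: β₁ = 0 vs H₁: β₁ ≠ 0.
t = (b₁ − β₁⁰)/SE = -0.117 / 0.064 = -1.828.
df = n − 2 = 418 − 2 = 416.
Two-sided p ≈ 0.0682, which is ≥ 0.05, so fail to reject H₀.
The data do not give significant evidence of an association between driver age and insurance claim amount.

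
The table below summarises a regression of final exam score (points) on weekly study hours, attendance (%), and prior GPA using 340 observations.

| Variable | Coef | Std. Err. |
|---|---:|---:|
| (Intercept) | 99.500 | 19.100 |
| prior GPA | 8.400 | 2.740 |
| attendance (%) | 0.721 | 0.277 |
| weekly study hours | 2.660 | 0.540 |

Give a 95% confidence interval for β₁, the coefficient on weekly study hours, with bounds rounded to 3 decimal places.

(1.598, 3.722)

Read off: b = 2.660, SE = 0.540 for weekly study hours.
df = n − k − 1 = 340 − 3 − 1 = 336.
t* = t_{0.025, 336} = 1.967049.
Margin = t* × SE = 1.967049 × 0.540 = 1.06221.
CI: 2.660 ± 1.06221 → (1.598, 3.722).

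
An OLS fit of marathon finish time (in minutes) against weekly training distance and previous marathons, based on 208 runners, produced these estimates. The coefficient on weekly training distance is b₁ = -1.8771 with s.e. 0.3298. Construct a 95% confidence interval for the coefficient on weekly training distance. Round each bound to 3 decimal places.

(-2.527, -1.227)

df = n − k − 1 = 208 − 2 − 1 = 205.
t* = t_{0.025, 205} = 1.971603.
Margin = t* × SE = 1.971603 × 0.3298 = 0.65023.
CI: -1.8771 ± 0.65023 → (-2.527, -1.227).
With 95% confidence, each one-unit increase in weekly training distance is associated with a change of between -2.527 and -1.227 minutes in marathon finish time, holding the other predictors fixed.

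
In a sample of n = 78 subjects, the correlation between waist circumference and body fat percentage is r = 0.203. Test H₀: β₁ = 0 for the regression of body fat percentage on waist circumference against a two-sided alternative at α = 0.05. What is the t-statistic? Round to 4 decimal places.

t = 1.8073

t = r·√(n − 2)/√(1 − r²) = 0.203·√76/√0.958791 = 1.8073.
df = n − 2 = 76.
Two-sided p ≈ 0.0747, which is ≥ 0.05, so fail to reject H₀.
The data do not give significant evidence of a linear association between waist circumference and body fat percentage.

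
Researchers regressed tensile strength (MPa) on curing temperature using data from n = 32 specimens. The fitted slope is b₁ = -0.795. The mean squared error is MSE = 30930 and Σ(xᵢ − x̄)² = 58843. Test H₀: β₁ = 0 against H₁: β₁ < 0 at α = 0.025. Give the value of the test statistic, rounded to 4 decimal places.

SE(b₁) = √(MSE/Sₓₓ) = √(30930/58843) = 0.725008.
t = -0.795 / 0.725008 = -1.0965.
df = n − 2 = 30.
One-sided p ≈ 0.1408, which is ≥ 0.025, so fail to reject H₀.
The data do not give significant evidence that the true slope on curing temperature is negative.

t = -1.0965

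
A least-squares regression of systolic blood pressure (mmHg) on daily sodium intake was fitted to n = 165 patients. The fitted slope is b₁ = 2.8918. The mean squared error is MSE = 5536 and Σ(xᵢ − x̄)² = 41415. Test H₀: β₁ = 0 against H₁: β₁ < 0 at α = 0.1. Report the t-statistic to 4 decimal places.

SE(b₁) = √(MSE/Sₓₓ) = √(5536/41415) = 0.365611.
t = 2.8918 / 0.365611 = 7.9095.
df = n − 2 = 163.
One-sided p ≈ 1.0000, which is ≥ 0.1, so fail to reject H₀.
The data do not give significant evidence that the true slope on daily sodium intake is negative.

t = 7.9095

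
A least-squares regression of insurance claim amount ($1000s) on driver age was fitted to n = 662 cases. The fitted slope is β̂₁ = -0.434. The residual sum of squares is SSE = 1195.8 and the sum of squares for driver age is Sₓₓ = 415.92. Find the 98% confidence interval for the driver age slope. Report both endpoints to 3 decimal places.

MSE = SSE/(n − 2) = 1195.8/660 = 1.81182.
SE(β̂₁) = √(MSE/Sₓₓ) = √(1.81182/415.92) = 0.0660013.
df = n − 2 = 660.
t* = t_{0.01, 660} = 2.332011.
Margin = t* × SE = 2.332011 × 0.0660013 = 0.15392.
CI: -0.434 ± 0.15392 → (-0.588, -0.280).
With 98% confidence, each one-unit increase in driver age is associated with a change of between -0.588 and -0.280 $1000s in insurance claim amount.

(-0.588, -0.280)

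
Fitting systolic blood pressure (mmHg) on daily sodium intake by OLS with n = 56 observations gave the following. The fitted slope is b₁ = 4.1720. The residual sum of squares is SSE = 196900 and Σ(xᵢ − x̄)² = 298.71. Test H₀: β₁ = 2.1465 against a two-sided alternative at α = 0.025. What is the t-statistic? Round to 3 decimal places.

MSE = SSE/(n − 2) = 196900/54 = 3646.3.
SE(b₁) = √(MSE/Sₓₓ) = √(3646.3/298.71) = 3.49382.
t = (4.1720 − 2.1465) / 3.49382 = 0.580.
df = n − 2 = 54.
Two-sided p ≈ 0.5645, which is ≥ 0.025, so fail to reject H₀.
The data are consistent with a true slope of 2.1465 mmHg per unit of daily sodium intake.

t = 0.580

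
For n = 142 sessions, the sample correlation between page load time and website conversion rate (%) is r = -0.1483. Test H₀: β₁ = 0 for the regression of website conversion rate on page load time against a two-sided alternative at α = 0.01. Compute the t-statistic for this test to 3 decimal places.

t = r·√(n − 2)/√(1 − r²) = -0.1483·√140/√0.978007 = -1.774.
df = n − 2 = 140.
Two-sided p ≈ 0.0782, which is ≥ 0.01, so fail to reject H₀.
The data do not give significant evidence of a linear association between page load time and website conversion rate.

t = -1.774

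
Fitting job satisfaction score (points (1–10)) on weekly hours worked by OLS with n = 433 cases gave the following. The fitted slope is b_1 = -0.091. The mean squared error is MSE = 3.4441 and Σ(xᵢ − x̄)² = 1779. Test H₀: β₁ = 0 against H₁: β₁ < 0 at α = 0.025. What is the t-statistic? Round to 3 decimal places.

t = -2.068

SE(b_1) = √(MSE/Sₓₓ) = √(3.4441/1779) = 0.0439997.
t = -0.091 / 0.0439997 = -2.068.
df = n − 2 = 431.
One-sided p ≈ 0.0196, which is < 0.025, so reject H₀.
There is evidence that the true slope on weekly hours worked is negative.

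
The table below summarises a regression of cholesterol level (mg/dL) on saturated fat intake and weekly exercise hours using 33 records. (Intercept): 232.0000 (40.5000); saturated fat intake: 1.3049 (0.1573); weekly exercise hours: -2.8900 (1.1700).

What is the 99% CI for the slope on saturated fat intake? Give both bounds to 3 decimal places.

Read off: b = 1.3049, SE = 0.1573 for saturated fat intake.
df = n − k − 1 = 33 − 2 − 1 = 30.
t* = t_{0.005, 30} = 2.749996.
Margin = t* × SE = 2.749996 × 0.1573 = 0.43257.
CI: 1.3049 ± 0.43257 → (0.872, 1.737).

(0.872, 1.737)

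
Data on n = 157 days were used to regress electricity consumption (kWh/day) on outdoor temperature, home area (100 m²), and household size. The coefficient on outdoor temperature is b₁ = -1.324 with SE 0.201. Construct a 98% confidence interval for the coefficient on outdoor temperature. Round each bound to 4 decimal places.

df = n − k − 1 = 157 − 3 − 1 = 153.
t* = t_{0.01, 153} = 2.350967.
Margin = t* × SE = 2.350967 × 0.201 = 0.472544.
CI: -1.324 ± 0.472544 → (-1.7965, -0.8515).
With 98% confidence, each one-unit increase in outdoor temperature is associated with a change of between -1.7965 and -0.8515 kWh/day in electricity consumption, holding the other predictors fixed.

(-1.7965, -0.8515)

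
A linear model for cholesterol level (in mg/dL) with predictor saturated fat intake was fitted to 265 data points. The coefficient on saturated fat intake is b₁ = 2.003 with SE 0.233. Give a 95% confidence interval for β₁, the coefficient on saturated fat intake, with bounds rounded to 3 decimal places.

df = n − 2 = 265 − 2 = 263.
t* = t_{0.025, 263} = 1.969025.
Margin = t* × SE = 1.969025 × 0.233 = 0.45878.
CI: 2.003 ± 0.45878 → (1.544, 2.462).
With 95% confidence, each one-unit increase in saturated fat intake is associated with a change of between 1.544 and 2.462 mg/dL in cholesterol level.

(1.544, 2.462)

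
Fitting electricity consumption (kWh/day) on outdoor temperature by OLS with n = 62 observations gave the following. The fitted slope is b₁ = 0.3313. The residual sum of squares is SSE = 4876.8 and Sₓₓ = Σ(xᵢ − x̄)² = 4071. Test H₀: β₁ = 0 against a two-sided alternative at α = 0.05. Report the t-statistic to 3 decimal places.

MSE = SSE/(n − 2) = 4876.8/60 = 81.28.
SE(b₁) = √(MSE/Sₓₓ) = √(81.28/4071) = 0.1413.
t = 0.3313 / 0.1413 = 2.345.
df = n − 2 = 60.
Two-sided p ≈ 0.0224, which is < 0.05, so reject H₀.
There is evidence that outdoor temperature is associated with electricity consumption.

t = 2.345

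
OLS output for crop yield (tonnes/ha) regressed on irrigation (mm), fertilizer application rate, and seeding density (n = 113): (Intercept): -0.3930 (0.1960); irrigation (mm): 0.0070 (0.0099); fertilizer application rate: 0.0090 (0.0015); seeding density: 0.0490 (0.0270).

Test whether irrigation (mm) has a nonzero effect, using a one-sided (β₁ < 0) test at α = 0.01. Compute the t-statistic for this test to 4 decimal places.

Read off: b = 0.0070, SE = 0.0099 for irrigation (mm).
H₀: β₁ = 0 vs H₁: β₁ < 0.
t = 0.0070 / 0.0099 = 0.7071.
df = n − k − 1 = 113 − 3 − 1 = 109.
One-sided p ≈ 0.7595, which is ≥ 0.01, so fail to reject H₀.
The data do not give significant evidence that the true slope on irrigation (mm) is negative, holding the other predictors fixed.

t = 0.7071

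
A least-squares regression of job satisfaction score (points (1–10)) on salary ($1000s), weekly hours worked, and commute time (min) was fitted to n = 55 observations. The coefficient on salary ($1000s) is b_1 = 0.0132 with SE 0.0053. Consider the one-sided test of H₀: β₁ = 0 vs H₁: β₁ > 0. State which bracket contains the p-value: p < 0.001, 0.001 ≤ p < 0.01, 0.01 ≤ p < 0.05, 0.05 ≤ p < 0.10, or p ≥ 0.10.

t = 0.0132 / 0.0053 = 2.491.
df = n − k − 1 = 55 − 3 − 1 = 51.
One-sided p = P(T_{51} > t) ≈ 0.0080.
So 0.001 ≤ p < 0.01.

0.001 ≤ p < 0.01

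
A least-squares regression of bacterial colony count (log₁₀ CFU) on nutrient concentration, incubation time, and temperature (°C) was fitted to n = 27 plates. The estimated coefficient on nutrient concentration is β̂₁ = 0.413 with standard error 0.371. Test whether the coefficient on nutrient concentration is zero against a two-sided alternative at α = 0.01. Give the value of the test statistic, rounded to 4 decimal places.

t = 1.1132

H₀: β₁ = 0 vs H₁: β₁ ≠ 0.
t = (β̂₁ − β₁⁰)/SE = 0.413 / 0.371 = 1.1132.
df = n − k − 1 = 27 − 3 − 1 = 23.
Two-sided p ≈ 0.2771, which is ≥ 0.01, so fail to reject H₀.
The data do not give significant evidence of an association between nutrient concentration and bacterial colony count, after adjusting for the other predictors.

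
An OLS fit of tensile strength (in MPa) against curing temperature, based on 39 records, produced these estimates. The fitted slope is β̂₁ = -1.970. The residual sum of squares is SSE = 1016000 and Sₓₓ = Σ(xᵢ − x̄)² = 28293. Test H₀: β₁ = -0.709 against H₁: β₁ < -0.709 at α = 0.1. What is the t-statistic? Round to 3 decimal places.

t = -1.280

MSE = SSE/(n − 2) = 1016000/37 = 27459.5.
SE(β̂₁) = √(MSE/Sₓₓ) = √(27459.5/28293) = 0.985159.
t = (-1.970 − (-0.709)) / 0.985159 = -1.280.
df = n − 2 = 37.
One-sided p ≈ 0.1043, which is ≥ 0.1, so fail to reject H₀.
The data do not give significant evidence that the true slope on curing temperature is below -0.709 MPa per unit.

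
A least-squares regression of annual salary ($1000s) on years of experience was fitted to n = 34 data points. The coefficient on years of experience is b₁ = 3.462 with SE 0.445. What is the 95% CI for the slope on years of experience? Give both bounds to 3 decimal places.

df = n − 2 = 34 − 2 = 32.
t* = t_{0.025, 32} = 2.036933.
Margin = t* × SE = 2.036933 × 0.445 = 0.90644.
CI: 3.462 ± 0.90644 → (2.556, 4.368).
With 95% confidence, each one-unit increase in years of experience is associated with a change of between 2.556 and 4.368 $1000s in annual salary.

(2.556, 4.368)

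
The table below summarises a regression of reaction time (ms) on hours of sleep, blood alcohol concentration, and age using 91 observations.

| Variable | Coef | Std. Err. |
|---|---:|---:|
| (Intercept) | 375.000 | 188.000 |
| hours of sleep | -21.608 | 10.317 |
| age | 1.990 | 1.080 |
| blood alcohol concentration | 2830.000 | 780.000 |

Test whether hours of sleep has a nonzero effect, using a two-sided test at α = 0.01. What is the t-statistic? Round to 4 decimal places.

Read off: b = -21.608, SE = 10.317 for hours of sleep.
H₀: β₁ = 0 vs H₁: β₁ ≠ 0.
t = -21.608 / 10.317 = -2.0944.
df = n − k − 1 = 91 − 3 − 1 = 87.
Two-sided p ≈ 0.0391, which is ≥ 0.01, so fail to reject H₀.
The data do not give significant evidence of an association between hours of sleep and reaction time, after adjusting for the other predictors.

t = -2.0944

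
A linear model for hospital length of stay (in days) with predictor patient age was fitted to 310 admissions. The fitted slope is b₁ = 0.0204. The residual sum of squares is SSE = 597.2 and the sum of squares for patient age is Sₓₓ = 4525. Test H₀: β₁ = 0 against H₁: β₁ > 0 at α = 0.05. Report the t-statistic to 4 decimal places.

MSE = SSE/(n − 2) = 597.2/308 = 1.93896.
SE(b₁) = √(MSE/Sₓₓ) = √(1.93896/4525) = 0.0207002.
t = 0.0204 / 0.0207002 = 0.9855.
df = n − 2 = 308.
One-sided p ≈ 0.1626, which is ≥ 0.05, so fail to reject H₀.
The data do not give significant evidence that the true slope on patient age is positive.

t = 0.9855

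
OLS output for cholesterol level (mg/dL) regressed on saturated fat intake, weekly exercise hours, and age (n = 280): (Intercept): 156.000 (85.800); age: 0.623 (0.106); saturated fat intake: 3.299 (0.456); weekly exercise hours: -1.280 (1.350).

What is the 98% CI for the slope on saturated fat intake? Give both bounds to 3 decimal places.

Read off: b = 3.299, SE = 0.456 for saturated fat intake.
df = n − k − 1 = 280 − 3 − 1 = 276.
t* = t_{0.01, 276} = 2.339934.
Margin = t* × SE = 2.339934 × 0.456 = 1.06701.
CI: 3.299 ± 1.06701 → (2.232, 4.366).

(2.232, 4.366)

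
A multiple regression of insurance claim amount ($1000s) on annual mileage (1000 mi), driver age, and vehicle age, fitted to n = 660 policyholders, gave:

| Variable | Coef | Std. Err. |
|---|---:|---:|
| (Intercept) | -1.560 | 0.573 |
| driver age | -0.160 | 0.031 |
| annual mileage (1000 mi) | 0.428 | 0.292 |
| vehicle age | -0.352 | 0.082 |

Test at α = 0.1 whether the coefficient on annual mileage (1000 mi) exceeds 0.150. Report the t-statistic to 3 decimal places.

t = 0.952

Read off: b = 0.428, SE = 0.292 for annual mileage (1000 mi).
H₀: β₁ = 0.150 vs H₁: β₁ > 0.150.
t = (0.428 − 0.150) / 0.292 = 0.952.
df = n − k − 1 = 660 − 3 − 1 = 656.
One-sided p ≈ 0.1707, which is ≥ 0.1, so fail to reject H₀.
The data do not give significant evidence that the true slope on annual mileage (1000 mi) exceeds 0.150 $1000s per unit, holding the other predictors fixed.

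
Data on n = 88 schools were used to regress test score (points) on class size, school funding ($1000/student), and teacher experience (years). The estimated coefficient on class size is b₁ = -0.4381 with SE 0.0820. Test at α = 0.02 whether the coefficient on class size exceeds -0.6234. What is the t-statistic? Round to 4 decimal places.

t = 2.2598

H₀: β₁ = -0.6234 vs H₁: β₁ > -0.6234.
t = (b₁ − β₁⁰)/SE = (-0.4381 − (-0.6234)) / 0.0820 = 2.2598.
df = n − k − 1 = 88 − 3 − 1 = 84.
One-sided p ≈ 0.0132, which is < 0.02, so reject H₀.
There is evidence that the true slope on class size exceeds -0.6234 points per unit, holding the other predictors fixed.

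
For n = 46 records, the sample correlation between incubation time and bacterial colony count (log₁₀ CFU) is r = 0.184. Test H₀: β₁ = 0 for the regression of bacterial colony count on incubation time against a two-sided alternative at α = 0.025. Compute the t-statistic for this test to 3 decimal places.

t = r·√(n − 2)/√(1 − r²) = 0.184·√44/√0.966144 = 1.242.
df = n − 2 = 44.
Two-sided p ≈ 0.2209, which is ≥ 0.025, so fail to reject H₀.
The data do not give significant evidence of a linear association between incubation time and bacterial colony count.

t = 1.242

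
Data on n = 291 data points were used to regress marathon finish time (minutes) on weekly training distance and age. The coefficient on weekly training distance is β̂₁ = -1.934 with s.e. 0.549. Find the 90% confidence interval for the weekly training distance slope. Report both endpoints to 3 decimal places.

df = n − k − 1 = 291 − 2 − 1 = 288.
t* = t_{0.05, 288} = 1.650162.
Margin = t* × SE = 1.650162 × 0.549 = 0.90594.
CI: -1.934 ± 0.90594 → (-2.840, -1.028).
With 90% confidence, each one-unit increase in weekly training distance is associated with a change of between -2.840 and -1.028 minutes in marathon finish time, holding the other predictors fixed.

(-2.840, -1.028)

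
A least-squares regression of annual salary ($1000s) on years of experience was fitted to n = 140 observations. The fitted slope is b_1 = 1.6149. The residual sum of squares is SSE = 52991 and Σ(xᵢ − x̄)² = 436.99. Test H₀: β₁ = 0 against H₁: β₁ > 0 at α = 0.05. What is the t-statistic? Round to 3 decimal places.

t = 1.723

MSE = SSE/(n − 2) = 52991/138 = 383.993.
SE(b_1) = √(MSE/Sₓₓ) = √(383.993/436.99) = 0.937402.
t = 1.6149 / 0.937402 = 1.723.
df = n − 2 = 138.
One-sided p ≈ 0.0436, which is < 0.05, so reject H₀.
There is evidence that the true slope on years of experience is positive.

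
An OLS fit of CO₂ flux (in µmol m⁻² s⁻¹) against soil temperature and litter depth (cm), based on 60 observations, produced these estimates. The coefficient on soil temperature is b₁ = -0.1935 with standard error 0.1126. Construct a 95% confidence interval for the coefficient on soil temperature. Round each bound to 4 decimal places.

(-0.4190, 0.0320)

df = n − k − 1 = 60 − 2 − 1 = 57.
t* = t_{0.025, 57} = 2.002465.
Margin = t* × SE = 2.002465 × 0.1126 = 0.225478.
CI: -0.1935 ± 0.225478 → (-0.4190, 0.0320).
With 95% confidence, each one-unit increase in soil temperature is associated with a change of between -0.4190 and 0.0320 µmol m⁻² s⁻¹ in CO₂ flux, holding the other predictors fixed.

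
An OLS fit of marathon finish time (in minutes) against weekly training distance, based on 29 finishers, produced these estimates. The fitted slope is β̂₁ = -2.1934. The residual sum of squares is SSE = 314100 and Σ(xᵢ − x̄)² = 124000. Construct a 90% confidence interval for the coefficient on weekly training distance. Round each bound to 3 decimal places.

(-2.715, -1.672)

MSE = SSE/(n − 2) = 314100/27 = 11633.3.
SE(β̂₁) = √(MSE/Sₓₓ) = √(11633.3/124000) = 0.306296.
df = n − 2 = 27.
t* = t_{0.05, 27} = 1.703288.
Margin = t* × SE = 1.703288 × 0.306296 = 0.52171.
CI: -2.1934 ± 0.52171 → (-2.715, -1.672).
With 90% confidence, each one-unit increase in weekly training distance is associated with a change of between -2.715 and -1.672 minutes in marathon finish time.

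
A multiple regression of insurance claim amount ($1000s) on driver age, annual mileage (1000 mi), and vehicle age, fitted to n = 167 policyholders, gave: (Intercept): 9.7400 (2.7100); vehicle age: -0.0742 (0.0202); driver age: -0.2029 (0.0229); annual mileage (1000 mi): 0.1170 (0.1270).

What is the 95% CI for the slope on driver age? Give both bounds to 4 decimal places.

(-0.2481, -0.1577)

Read off: b = -0.2029, SE = 0.0229 for driver age.
df = n − k − 1 = 167 − 3 − 1 = 163.
t* = t_{0.025, 163} = 1.974625.
Margin = t* × SE = 1.974625 × 0.0229 = 0.045219.
CI: -0.2029 ± 0.045219 → (-0.2481, -0.1577).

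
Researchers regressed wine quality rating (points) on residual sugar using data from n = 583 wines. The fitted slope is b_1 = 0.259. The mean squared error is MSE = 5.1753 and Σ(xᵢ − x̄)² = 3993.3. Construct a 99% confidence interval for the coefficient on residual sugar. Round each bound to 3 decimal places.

SE(b_1) = √(MSE/Sₓₓ) = √(5.1753/3993.3) = 0.0359999.
df = n − 2 = 581.
t* = t_{0.005, 581} = 2.584318.
Margin = t* × SE = 2.584318 × 0.0359999 = 0.09304.
CI: 0.259 ± 0.09304 → (0.166, 0.352).
With 99% confidence, each one-unit increase in residual sugar is associated with a change of between 0.166 and 0.352 points in wine quality rating.

(0.166, 0.352)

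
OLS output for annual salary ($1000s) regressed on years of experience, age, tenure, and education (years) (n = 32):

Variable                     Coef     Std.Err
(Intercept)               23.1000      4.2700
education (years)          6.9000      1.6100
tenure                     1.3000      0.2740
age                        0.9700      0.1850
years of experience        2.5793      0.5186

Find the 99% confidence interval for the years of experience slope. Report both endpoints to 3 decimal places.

(1.142, 4.016)

Read off: b = 2.5793, SE = 0.5186 for years of experience.
df = n − k − 1 = 32 − 4 − 1 = 27.
t* = t_{0.005, 27} = 2.770683.
Margin = t* × SE = 2.770683 × 0.5186 = 1.43688.
CI: 2.5793 ± 1.43688 → (1.142, 4.016).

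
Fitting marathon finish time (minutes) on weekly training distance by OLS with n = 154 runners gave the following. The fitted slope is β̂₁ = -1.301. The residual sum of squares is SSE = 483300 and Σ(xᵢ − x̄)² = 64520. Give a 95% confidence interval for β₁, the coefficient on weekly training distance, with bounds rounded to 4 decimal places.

MSE = SSE/(n − 2) = 483300/152 = 3179.61.
SE(β̂₁) = √(MSE/Sₓₓ) = √(3179.61/64520) = 0.221993.
df = n − 2 = 152.
t* = t_{0.025, 152} = 1.975694.
Margin = t* × SE = 1.975694 × 0.221993 = 0.438590.
CI: -1.301 ± 0.438590 → (-1.7396, -0.8624).
With 95% confidence, each one-unit increase in weekly training distance is associated with a change of between -1.7396 and -0.8624 minutes in marathon finish time.

(-1.7396, -0.8624)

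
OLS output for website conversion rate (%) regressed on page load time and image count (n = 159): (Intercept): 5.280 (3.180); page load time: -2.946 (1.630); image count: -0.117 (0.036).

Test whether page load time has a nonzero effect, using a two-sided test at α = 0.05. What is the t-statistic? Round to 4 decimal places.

t = -1.8074

Read off: b = -2.946, SE = 1.630 for page load time.
H₀: β₁ = 0 vs H₁: β₁ ≠ 0.
t = -2.946 / 1.630 = -1.8074.
df = n − k − 1 = 159 − 2 − 1 = 156.
Two-sided p ≈ 0.0726, which is ≥ 0.05, so fail to reject H₀.
The data do not give significant evidence of an association between page load time and website conversion rate, after adjusting for the other predictors.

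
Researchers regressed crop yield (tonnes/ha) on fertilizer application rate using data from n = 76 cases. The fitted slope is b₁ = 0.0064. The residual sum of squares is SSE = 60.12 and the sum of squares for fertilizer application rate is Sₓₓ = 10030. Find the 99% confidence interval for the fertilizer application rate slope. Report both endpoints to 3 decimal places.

(-0.017, 0.030)

MSE = SSE/(n − 2) = 60.12/74 = 0.812432.
SE(b₁) = √(MSE/Sₓₓ) = √(0.812432/10030) = 0.00900001.
df = n − 2 = 74.
t* = t_{0.005, 74} = 2.643913.
Margin = t* × SE = 2.643913 × 0.00900001 = 0.02380.
CI: 0.0064 ± 0.02380 → (-0.017, 0.030).
With 99% confidence, each one-unit increase in fertilizer application rate is associated with a change of between -0.017 and 0.030 tonnes/ha in crop yield.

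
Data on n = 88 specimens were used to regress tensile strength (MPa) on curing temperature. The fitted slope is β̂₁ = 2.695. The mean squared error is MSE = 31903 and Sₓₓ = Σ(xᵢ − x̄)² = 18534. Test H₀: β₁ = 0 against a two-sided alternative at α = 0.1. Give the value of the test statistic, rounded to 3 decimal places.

t = 2.054

SE(β̂₁) = √(MSE/Sₓₓ) = √(31903/18534) = 1.31199.
t = 2.695 / 1.31199 = 2.054.
df = n − 2 = 86.
Two-sided p ≈ 0.0430, which is < 0.1, so reject H₀.
There is evidence that curing temperature is associated with tensile strength.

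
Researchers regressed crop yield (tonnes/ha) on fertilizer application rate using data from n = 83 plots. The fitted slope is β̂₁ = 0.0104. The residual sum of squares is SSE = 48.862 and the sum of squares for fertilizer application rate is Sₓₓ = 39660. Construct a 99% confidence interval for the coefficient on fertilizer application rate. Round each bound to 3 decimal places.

(0.000, 0.021)

MSE = SSE/(n − 2) = 48.862/81 = 0.603235.
SE(β̂₁) = √(MSE/Sₓₓ) = √(0.603235/39660) = 0.00390002.
df = n − 2 = 81.
t* = t_{0.005, 81} = 2.637897.
Margin = t* × SE = 2.637897 × 0.00390002 = 0.01029.
CI: 0.0104 ± 0.01029 → (0.000, 0.021).
With 99% confidence, each one-unit increase in fertilizer application rate is associated with a change of between 0.000 and 0.021 tonnes/ha in crop yield.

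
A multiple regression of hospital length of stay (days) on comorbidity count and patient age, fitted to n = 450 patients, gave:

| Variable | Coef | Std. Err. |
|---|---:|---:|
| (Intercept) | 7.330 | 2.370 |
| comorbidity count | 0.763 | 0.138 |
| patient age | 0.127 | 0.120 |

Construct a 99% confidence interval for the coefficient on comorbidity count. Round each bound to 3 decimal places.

Read off: b = 0.763, SE = 0.138 for comorbidity count.
df = n − k − 1 = 450 − 2 − 1 = 447.
t* = t_{0.005, 447} = 2.586873.
Margin = t* × SE = 2.586873 × 0.138 = 0.35699.
CI: 0.763 ± 0.35699 → (0.406, 1.120).

(0.406, 1.120)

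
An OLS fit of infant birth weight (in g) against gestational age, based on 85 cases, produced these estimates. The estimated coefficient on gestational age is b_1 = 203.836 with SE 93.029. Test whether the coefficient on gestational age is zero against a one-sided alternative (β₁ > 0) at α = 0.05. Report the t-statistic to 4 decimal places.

H₀: β₁ = 0 vs H₁: β₁ > 0.
t = (b_1 − β₁⁰)/SE = 203.836 / 93.029 = 2.1911.
df = n − 2 = 85 − 2 = 83.
One-sided p ≈ 0.0156, which is < 0.05, so reject H₀.
There is evidence that the true slope on gestational age is positive.

t = 2.1911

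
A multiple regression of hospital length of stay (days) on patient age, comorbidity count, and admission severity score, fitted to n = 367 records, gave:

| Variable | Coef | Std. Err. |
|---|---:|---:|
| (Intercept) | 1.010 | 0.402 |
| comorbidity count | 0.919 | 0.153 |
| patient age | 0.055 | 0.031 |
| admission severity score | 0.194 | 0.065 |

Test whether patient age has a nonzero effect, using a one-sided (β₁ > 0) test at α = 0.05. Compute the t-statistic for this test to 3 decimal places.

Read off: b = 0.055, SE = 0.031 for patient age.
H₀: β₁ = 0 vs H₁: β₁ > 0.
t = 0.055 / 0.031 = 1.774.
df = n − k − 1 = 367 − 3 − 1 = 363.
One-sided p ≈ 0.0384, which is < 0.05, so reject H₀.
There is evidence that the true slope on patient age is positive, holding the other predictors fixed.

t = 1.774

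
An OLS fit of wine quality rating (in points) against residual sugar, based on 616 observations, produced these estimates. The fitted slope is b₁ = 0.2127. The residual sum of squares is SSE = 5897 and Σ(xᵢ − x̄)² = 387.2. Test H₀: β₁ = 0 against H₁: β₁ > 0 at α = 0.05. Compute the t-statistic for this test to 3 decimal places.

MSE = SSE/(n − 2) = 5897/614 = 9.60423.
SE(b₁) = √(MSE/Sₓₓ) = √(9.60423/387.2) = 0.157494.
t = 0.2127 / 0.157494 = 1.351.
df = n − 2 = 614.
One-sided p ≈ 0.0887, which is ≥ 0.05, so fail to reject H₀.
The data do not give significant evidence that the true slope on residual sugar is positive.

t = 1.351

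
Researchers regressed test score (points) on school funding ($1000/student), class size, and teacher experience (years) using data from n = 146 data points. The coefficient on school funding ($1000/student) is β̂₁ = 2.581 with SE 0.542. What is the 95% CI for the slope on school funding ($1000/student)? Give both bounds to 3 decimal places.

(1.510, 3.652)

df = n − k − 1 = 146 − 3 − 1 = 142.
t* = t_{0.025, 142} = 1.976811.
Margin = t* × SE = 1.976811 × 0.542 = 1.07143.
CI: 2.581 ± 1.07143 → (1.510, 3.652).
With 95% confidence, each one-unit increase in school funding ($1000/student) is associated with a change of between 1.510 and 3.652 points in test score, holding the other predictors fixed.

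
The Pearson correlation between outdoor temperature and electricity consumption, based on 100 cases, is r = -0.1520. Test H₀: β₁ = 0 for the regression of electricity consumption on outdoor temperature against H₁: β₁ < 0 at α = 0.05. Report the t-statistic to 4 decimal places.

t = r·√(n − 2)/√(1 − r²) = -0.1520·√98/√0.976896 = -1.5224.
df = n − 2 = 98.
One-sided p ≈ 0.0656, which is ≥ 0.05, so fail to reject H₀.
The data do not give significant evidence of a linear association between outdoor temperature and electricity consumption.

t = -1.5224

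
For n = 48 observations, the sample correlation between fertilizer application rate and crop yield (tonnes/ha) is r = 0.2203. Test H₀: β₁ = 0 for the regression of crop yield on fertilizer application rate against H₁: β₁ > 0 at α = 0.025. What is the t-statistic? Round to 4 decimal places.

t = 1.5318

t = r·√(n − 2)/√(1 − r²) = 0.2203·√46/√0.951468 = 1.5318.
df = n − 2 = 46.
One-sided p ≈ 0.0662, which is ≥ 0.025, so fail to reject H₀.
The data do not give significant evidence of a linear association between fertilizer application rate and crop yield.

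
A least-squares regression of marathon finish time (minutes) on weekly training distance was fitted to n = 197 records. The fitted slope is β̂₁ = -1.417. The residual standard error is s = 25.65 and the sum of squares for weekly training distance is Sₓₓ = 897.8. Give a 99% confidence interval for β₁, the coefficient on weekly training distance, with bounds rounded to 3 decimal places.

SE(β̂₁) = s/√Sₓₓ = 25.65/√897.8 = 0.856047.
df = n − 2 = 195.
t* = t_{0.005, 195} = 2.601276.
Margin = t* × SE = 2.601276 × 0.856047 = 2.22681.
CI: -1.417 ± 2.22681 → (-3.644, 0.810).
With 99% confidence, each one-unit increase in weekly training distance is associated with a change of between -3.644 and 0.810 minutes in marathon finish time.

(-3.644, 0.810)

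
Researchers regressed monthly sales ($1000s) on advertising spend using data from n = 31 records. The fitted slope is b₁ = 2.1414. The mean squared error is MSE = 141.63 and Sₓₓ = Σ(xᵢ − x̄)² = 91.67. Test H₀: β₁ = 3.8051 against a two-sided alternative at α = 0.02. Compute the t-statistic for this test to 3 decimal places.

SE(b₁) = √(MSE/Sₓₓ) = √(141.63/91.67) = 1.24298.
t = (2.1414 − 3.8051) / 1.24298 = -1.338.
df = n − 2 = 29.
Two-sided p ≈ 0.1911, which is ≥ 0.02, so fail to reject H₀.
The data are consistent with a true slope of 3.8051 $1000s per unit of advertising spend.

t = -1.338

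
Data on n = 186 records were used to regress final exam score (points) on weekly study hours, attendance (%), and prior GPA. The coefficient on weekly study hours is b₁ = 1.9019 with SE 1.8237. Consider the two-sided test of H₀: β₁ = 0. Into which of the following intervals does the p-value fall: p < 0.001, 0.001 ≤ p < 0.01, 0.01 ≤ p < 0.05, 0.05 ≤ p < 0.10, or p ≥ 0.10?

t = 1.9019 / 1.8237 = 1.043.
df = n − k − 1 = 186 − 3 − 1 = 182.
Two-sided p = 2·P(T_{182} > |t|) ≈ 0.2984.
So p ≥ 0.10.

p ≥ 0.10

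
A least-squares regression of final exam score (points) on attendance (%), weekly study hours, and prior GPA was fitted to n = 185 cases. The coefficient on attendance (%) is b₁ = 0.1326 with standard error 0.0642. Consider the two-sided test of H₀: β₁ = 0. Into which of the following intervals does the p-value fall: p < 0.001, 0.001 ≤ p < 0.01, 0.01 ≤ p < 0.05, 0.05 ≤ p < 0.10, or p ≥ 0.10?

t = 0.1326 / 0.0642 = 2.065.
df = n − k − 1 = 185 − 3 − 1 = 181.
Two-sided p = 2·P(T_{181} > |t|) ≈ 0.0403.
So 0.01 ≤ p < 0.05.

0.01 ≤ p < 0.05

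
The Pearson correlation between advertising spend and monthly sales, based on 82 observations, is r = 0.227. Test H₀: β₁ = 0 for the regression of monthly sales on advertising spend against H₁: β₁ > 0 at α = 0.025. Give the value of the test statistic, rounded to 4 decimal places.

t = 2.0848

t = r·√(n − 2)/√(1 − r²) = 0.227·√80/√0.948471 = 2.0848.
df = n − 2 = 80.
One-sided p ≈ 0.0201, which is < 0.025, so reject H₀.
There is evidence of a linear association between advertising spend and monthly sales.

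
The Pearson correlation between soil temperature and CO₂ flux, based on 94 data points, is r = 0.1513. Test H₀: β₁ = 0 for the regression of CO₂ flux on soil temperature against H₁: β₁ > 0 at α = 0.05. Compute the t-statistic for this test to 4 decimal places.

t = r·√(n − 2)/√(1 − r²) = 0.1513·√92/√0.977108 = 1.4681.
df = n − 2 = 92.
One-sided p ≈ 0.0727, which is ≥ 0.05, so fail to reject H₀.
The data do not give significant evidence of a linear association between soil temperature and CO₂ flux.

t = 1.4681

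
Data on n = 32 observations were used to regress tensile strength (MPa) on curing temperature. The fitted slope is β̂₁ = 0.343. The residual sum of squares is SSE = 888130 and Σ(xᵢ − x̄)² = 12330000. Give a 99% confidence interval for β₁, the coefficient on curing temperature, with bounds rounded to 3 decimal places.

MSE = SSE/(n − 2) = 888130/30 = 29604.3.
SE(β̂₁) = √(MSE/Sₓₓ) = √(29604.3/12330000) = 0.049.
df = n − 2 = 30.
t* = t_{0.005, 30} = 2.749996.
Margin = t* × SE = 2.749996 × 0.049 = 0.13475.
CI: 0.343 ± 0.13475 → (0.208, 0.478).
With 99% confidence, each one-unit increase in curing temperature is associated with a change of between 0.208 and 0.478 MPa in tensile strength.

(0.208, 0.478)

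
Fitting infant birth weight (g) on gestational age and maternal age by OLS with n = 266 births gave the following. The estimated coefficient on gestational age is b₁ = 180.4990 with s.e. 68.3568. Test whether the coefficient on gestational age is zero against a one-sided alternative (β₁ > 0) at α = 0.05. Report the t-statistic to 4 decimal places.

H₀: β₁ = 0 vs H₁: β₁ > 0.
t = (b₁ − β₁⁰)/SE = 180.4990 / 68.3568 = 2.6405.
df = n − k − 1 = 266 − 2 − 1 = 263.
One-sided p ≈ 0.0044, which is < 0.05, so reject H₀.
There is evidence that the true slope on gestational age is positive, holding the other predictors fixed.

t = 2.6405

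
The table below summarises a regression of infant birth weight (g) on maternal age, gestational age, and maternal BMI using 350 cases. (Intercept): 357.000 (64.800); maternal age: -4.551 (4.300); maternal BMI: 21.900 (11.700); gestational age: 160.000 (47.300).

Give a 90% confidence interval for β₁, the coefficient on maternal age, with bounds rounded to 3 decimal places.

Read off: b = -4.551, SE = 4.300 for maternal age.
df = n − k − 1 = 350 − 3 − 1 = 346.
t* = t_{0.05, 346} = 1.649269.
Margin = t* × SE = 1.649269 × 4.300 = 7.09186.
CI: -4.551 ± 7.09186 → (-11.643, 2.541).

(-11.643, 2.541)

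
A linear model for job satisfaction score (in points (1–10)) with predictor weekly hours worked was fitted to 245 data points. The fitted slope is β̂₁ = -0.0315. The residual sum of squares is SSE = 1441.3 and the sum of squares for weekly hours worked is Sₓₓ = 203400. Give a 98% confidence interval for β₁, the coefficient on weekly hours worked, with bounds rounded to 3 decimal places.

MSE = SSE/(n − 2) = 1441.3/243 = 5.93128.
SE(β̂₁) = √(MSE/Sₓₓ) = √(5.93128/203400) = 0.00540006.
df = n − 2 = 243.
t* = t_{0.01, 243} = 2.341791.
Margin = t* × SE = 2.341791 × 0.00540006 = 0.01265.
CI: -0.0315 ± 0.01265 → (-0.044, -0.019).
With 98% confidence, each one-unit increase in weekly hours worked is associated with a change of between -0.044 and -0.019 points (1–10) in job satisfaction score.

(-0.044, -0.019)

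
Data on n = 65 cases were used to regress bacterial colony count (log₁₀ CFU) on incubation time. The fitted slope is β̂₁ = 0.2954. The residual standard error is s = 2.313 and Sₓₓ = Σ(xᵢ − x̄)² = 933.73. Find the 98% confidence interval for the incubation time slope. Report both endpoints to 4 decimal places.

(0.1147, 0.4761)

SE(β̂₁) = s/√Sₓₓ = 2.313/√933.73 = 0.0756946.
df = n − 2 = 63.
t* = t_{0.01, 63} = 2.387008.
Margin = t* × SE = 2.387008 × 0.0756946 = 0.180684.
CI: 0.2954 ± 0.180684 → (0.1147, 0.4761).
With 98% confidence, each one-unit increase in incubation time is associated with a change of between 0.1147 and 0.4761 log₁₀ CFU in bacterial colony count.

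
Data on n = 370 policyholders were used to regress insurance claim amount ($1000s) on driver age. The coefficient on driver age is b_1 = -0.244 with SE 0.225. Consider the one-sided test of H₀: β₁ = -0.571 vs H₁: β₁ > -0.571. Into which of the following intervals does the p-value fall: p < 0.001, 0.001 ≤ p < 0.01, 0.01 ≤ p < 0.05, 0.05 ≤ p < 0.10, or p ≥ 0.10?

0.05 ≤ p < 0.10

t = (-0.244 − (-0.571)) / 0.225 = 1.453.
df = n − 2 = 370 − 2 = 368.
One-sided p = P(T_{368} > t) ≈ 0.0735.
So 0.05 ≤ p < 0.10.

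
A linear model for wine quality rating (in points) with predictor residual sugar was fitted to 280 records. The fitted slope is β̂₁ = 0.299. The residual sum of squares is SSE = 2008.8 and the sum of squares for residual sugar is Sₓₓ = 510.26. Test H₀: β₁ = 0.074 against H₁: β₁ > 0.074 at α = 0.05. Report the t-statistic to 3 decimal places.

MSE = SSE/(n − 2) = 2008.8/278 = 7.2259.
SE(β̂₁) = √(MSE/Sₓₓ) = √(7.2259/510.26) = 0.119001.
t = (0.299 − 0.074) / 0.119001 = 1.891.
df = n − 2 = 278.
One-sided p ≈ 0.0298, which is < 0.05, so reject H₀.
There is evidence that the true slope on residual sugar exceeds 0.074 points per unit.

t = 1.891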